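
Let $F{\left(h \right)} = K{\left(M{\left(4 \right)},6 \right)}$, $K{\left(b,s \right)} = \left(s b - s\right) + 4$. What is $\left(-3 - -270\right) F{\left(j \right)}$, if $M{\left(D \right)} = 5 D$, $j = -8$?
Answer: $31506$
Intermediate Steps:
$K{\left(b,s \right)} = 4 - s + b s$ ($K{\left(b,s \right)} = \left(b s - s\right) + 4 = \left(- s + b s\right) + 4 = 4 - s + b s$)
$F{\left(h \right)} = 118$ ($F{\left(h \right)} = 4 - 6 + 5 \cdot 4 \cdot 6 = 4 - 6 + 20 \cdot 6 = 4 - 6 + 120 = 118$)
$\left(-3 - -270\right) F{\left(j \right)} = \left(-3 - -270\right) 118 = \left(-3 + 270\right) 118 = 267 \cdot 118 = 31506$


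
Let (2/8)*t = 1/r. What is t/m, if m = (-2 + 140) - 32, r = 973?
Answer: 2/51569 ≈ 3.8783e-5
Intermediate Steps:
t = 4/973 ≈ 0.0041110
m = 106 (m = 138 - 32 = 106)
t/m = (4/973)/106 = (4/973)*(1/106) = 2/51569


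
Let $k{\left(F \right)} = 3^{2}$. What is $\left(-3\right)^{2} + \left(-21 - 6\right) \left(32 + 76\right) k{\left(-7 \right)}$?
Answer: $-26235$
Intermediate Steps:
$k{\left(F \right)} = 9$
$\left(-3\right)^{2} + \left(-21 - 6\right) \left(32 + 76\right) k{\left(-7 \right)} = \left(-3\right)^{2} + \left(-21 - 6\right) \left(32 + 76\right) 9 = 9 + \left(-27\right) 108 \cdot 9 = 9 - 26244 = -26235$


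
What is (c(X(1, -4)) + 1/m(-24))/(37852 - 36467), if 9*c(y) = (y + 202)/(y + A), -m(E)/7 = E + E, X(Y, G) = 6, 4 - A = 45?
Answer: -3313/6980400 ≈ -0.00047461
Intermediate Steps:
A = -41 (A = 4 - 1*45 = 4 - 45 = -41)
m(E) = -14*E (m(E) = -7*(E + E) = -14*E)
c(y) = (202 + y)/(9*(-41 + y)) (c(y) = ((y + 202)/(y - 41))/9 = ((202 + y)/(-41 + y))/9 = (202 + y)/(9*(-41 + y)))
(c(X(1, -4)) + 1/m(-24))/(37852 - 36467) = ((202 + 6)/(9*(-41 + 6)) + 1/(-14*(-24)))/(37852 - 36467) = ((⅑)*208/(-35) + 1/336)/1385 = ((⅑)*(-1/35)*208 + 1/336)*(1/1385) = (-208/315 + 1/336)*(1/1385) = -3313/5040*1/1385 = -3313/6980400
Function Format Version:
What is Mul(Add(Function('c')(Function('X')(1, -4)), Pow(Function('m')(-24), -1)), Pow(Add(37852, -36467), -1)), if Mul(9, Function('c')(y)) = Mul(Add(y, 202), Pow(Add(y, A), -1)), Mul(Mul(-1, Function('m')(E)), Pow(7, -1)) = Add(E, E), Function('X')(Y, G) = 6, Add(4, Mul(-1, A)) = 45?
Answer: Rational(-3313, 6980400) ≈ -0.00047461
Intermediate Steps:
A = -41 (A = Add(4, Mul(-1, 45)) = Add(4, -45) = -41)
Function('m')(E) = Mul(-14, E) (Function('m')(E) = Mul(-7, Add(E, E)) = Mul(-7, Mul(2, E)) = Mul(-14, E))
Function('c')(y) = Mul(Rational(1, 9), Pow(Add(-41, y), -1), Add(202, y)) (Function('c')(y) = Mul(Rational(1, 9), Mul(Add(y, 202), Pow(Add(y, -41), -1))) = Mul(Rational(1, 9), Mul(Add(202, y), Pow(Add(-41, y), -1))) = Mul(Rational(1, 9), Mul(Pow(Add(-41, y), -1), Add(202, y))) = Mul(Rational(1, 9), Pow(Add(-41, y), -1), Add(202, y)))
Mul(Add(Function('c')(Function('X')(1, -4)), Pow(Function('m')(-24), -1)), Pow(Add(37852, -36467), -1)) = Mul(Add(Mul(Rational(1, 9), Pow(Add(-41, 6), -1), Add(202, 6)), Pow(Mul(-14, -24), -1)), Pow(Add(37852, -36467), -1)) = Mul(Add(Mul(Rational(1, 9), Pow(-35, -1), 208), Pow(336, -1)), Pow(1385, -1)) = Mul(Add(Mul(Rational(1, 9), Rational(-1, 35), 208), Rational(1, 336)), Rational(1, 1385)) = Mul(Add(Rational(-208, 315), Rational(1, 336)), Rational(1, 1385)) = Mul(Rational(-3313, 5040), Rational(1, 1385)) = Rational(-3313, 6980400)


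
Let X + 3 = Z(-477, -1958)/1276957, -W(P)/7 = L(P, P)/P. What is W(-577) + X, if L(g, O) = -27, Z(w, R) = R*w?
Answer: -173896278/66982199 ≈ -2.5962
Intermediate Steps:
W(P) = 189/P (W(P) = -(-189)/P = 189/P)
X = -263355/116087 (X = -3 - 1958*(-477)/1276957 = -3 + 933966*(1/1276957) = -3 + 84906/116087 = -263355/116087 ≈ -2.2686)
W(-577) + X = 189/(-577) - 263355/116087 = 189*(-1/577) - 263355/116087 = -189/577 - 263355/116087 = -173896278/66982199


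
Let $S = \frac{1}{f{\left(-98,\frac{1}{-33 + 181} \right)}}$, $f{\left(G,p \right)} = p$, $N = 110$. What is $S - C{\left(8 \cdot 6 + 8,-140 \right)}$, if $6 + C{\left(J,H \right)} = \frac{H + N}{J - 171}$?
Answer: $\frac{3536}{23} \approx 153.74$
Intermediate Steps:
$C{\left(J,H \right)} = -6 + \frac{110 + H}{-171 + J}$ ($C{\left(J,H \right)} = -6 + \frac{H + 110}{J - 171} = -6 + \frac{110 + H}{-171 + J}$)
$S = 148$ ($S = \frac{1}{\frac{1}{-33 + 181}} = \frac{1}{\frac{1}{148}} = 148$)
$S - C{\left(8 \cdot 6 + 8,-140 \right)} = 148 - \frac{1136 - 140 - 6 \left(8 \cdot 6 + 8\right)}{-171 + \left(8 \cdot 6 + 8\right)} = 148 - \frac{1136 - 140 - 6 \left(48 + 8\right)}{-171 + \left(48 + 8\right)} = 148 - \frac{1136 - 140 - 336}{-171 + 56} = 148 - \frac{1136 - 140 - 336}{-115} = 148 - \left(- \frac{1}{115}\right) 660 = 148 - - \frac{132}{23} = 148 + \frac{132}{23} = \frac{3536}{23}$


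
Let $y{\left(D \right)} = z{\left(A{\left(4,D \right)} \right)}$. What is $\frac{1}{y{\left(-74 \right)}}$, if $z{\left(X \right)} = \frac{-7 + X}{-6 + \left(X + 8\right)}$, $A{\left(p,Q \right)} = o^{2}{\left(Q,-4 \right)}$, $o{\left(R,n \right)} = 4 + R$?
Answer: $\frac{1634}{1631} \approx 1.0018$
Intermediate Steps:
$A{\left(p,Q \right)} = \left(4 + Q\right)^{2}$
$z{\left(X \right)} = \frac{-7 + X}{2 + X}$ ($z{\left(X \right)} = \frac{-7 + X}{-6 + \left(8 + X\right)} = \frac{-7 + X}{2 + X}$)
$y{\left(D \right)} = \frac{-7 + \left(4 + D\right)^{2}}{2 + \left(4 + D\right)^{2}}$
$\frac{1}{y{\left(-74 \right)}} = \frac{1}{\frac{1}{2 + \left(4 - 74\right)^{2}} \left(-7 + \left(4 - 74\right)^{2}\right)} = \frac{1}{\frac{1}{2 + \left(-70\right)^{2}} \left(-7 + \left(-70\right)^{2}\right)} = \frac{1}{\frac{1}{2 + 4900} \left(-7 + 4900\right)} = \frac{1}{\frac{1}{4902} \cdot 4893} = \frac{1}{\frac{1631}{1634}} = \frac{1634}{1631}$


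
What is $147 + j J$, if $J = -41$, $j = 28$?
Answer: $-1001$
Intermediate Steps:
$147 + j J = 147 + 28 \left(-41\right) = 147 - 1148 = -1001$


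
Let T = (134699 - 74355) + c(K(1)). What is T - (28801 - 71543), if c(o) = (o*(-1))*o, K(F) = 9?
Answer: 103005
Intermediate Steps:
c(o) = -o**2 (c(o) = (-o)*o = -o**2)
T = 60263 (T = (134699 - 74355) - 1*9**2 = 60344 - 1*81 = 60344 - 81 = 60263)
T - (28801 - 71543) = 60263 - (28801 - 71543) = 60263 - 1*(-42742) = 60263 + 42742 = 103005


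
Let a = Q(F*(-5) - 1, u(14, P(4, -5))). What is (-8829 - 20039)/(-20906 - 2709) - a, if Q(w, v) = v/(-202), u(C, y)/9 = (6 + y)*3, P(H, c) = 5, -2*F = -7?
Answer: 12844991/4770230 ≈ 2.6927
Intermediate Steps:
F = 7/2 (F = -1/2*(-7) = 7/2 ≈ 3.5000)
u(C, y) = 162 + 27*y (u(C, y) = 9*((6 + y)*3) = 9*(18 + 3*y) = 162 + 27*y)
Q(w, v) = -v/202 (Q(w, v) = v*(-1/202) = -v/202)
a = -297/202 (a = -(162 + 27*5)/202 = -(162 + 135)/202 = -1/202*297 = -297/202 ≈ -1.4703)
(-8829 - 20039)/(-20906 - 2709) - a = (-8829 - 20039)/(-20906 - 2709) - 1*(-297/202) = -28868/(-23615) + 297/202 = -28868*(-1/23615) + 297/202 = 28868/23615 + 297/202 = 12844991/4770230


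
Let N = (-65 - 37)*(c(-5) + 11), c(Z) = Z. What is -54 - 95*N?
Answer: 58086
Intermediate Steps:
N = -612 (N = (-65 - 37)*(-5 + 11) = -102*6 = -612)
-54 - 95*N = -54 - 95*(-612) = -54 + 58140 = 58086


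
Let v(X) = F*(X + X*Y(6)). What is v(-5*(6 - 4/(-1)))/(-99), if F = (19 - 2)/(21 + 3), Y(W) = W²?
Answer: 15725/1188 ≈ 13.237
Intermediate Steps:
F = 17/24 ≈ 0.70833
v(X) = 629*X/24 (v(X) = 17*(X + X*6²)/24 = 17*(X + X*36)/24 = 17*(X + 36*X)/24 = 17*(37*X)/24 = 629*X/24)
v(-5*(6 - 4/(-1)))/(-99) = (629*(-5*(6 - 4/(-1)))/24)/(-99) = (629*(-5*(6 - 4*(-1)))/24)*(-1/99) = (629*(-5*(6 + 4))/24)*(-1/99) = (629*(-5*10)/24)*(-1/99) = ((629/24)*(-50))*(-1/99) = -15725/12*(-1/99) = 15725/1188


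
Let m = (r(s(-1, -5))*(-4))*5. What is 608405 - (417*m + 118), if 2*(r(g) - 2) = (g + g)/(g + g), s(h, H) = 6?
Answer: 629137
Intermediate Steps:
r(g) = 5/2 (r(g) = 2 + ((g + g)/(g + g))/2 = 2 + ((2*g)/((2*g)))/2 = 2 + ((2*g)*(1/(2*g)))/2 = 2 + (½)*1 = 2 + ½ = 5/2)
m = -50 (m = ((5/2)*(-4))*5 = -10*5 = -50)
608405 - (417*m + 118) = 608405 - (417*(-50) + 118) = 608405 - (-20850 + 118) = 608405 - 1*(-20732) = 608405 + 20732 = 629137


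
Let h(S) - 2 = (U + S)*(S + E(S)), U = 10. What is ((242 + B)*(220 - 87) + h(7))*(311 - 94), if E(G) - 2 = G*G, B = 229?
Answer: 13807927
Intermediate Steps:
E(G) = 2 + G² (E(G) = 2 + G*G = 2 + G²)
h(S) = 2 + (10 + S)*(2 + S + S²) (h(S) = 2 + (10 + S)*(S + (2 + S²)) = 2 + (10 + S)*(2 + S + S²))
((242 + B)*(220 - 87) + h(7))*(311 - 94) = ((242 + 229)*(220 - 87) + (22 + 7³ + 11*7² + 12*7))*(311 - 94) = (471*133 + (22 + 343 + 11*49 + 84))*217 = (62643 + (22 + 343 + 539 + 84))*217 = (62643 + 988)*217 = 63631*217 = 13807927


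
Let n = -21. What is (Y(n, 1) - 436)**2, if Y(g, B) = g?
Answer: 208849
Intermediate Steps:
(Y(n, 1) - 436)**2 = (-21 - 436)**2 = (-457)**2 = 208849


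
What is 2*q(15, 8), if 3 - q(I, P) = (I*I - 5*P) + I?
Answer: -394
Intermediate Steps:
q(I, P) = 3 - I - I**2 + 5*P (q(I, P) = 3 - ((I*I - 5*P) + I) = 3 - ((I**2 - 5*P) + I) = 3 - (I + I**2 - 5*P) = 3 + (-I - I**2 + 5*P) = 3 - I - I**2 + 5*P)
2*q(15, 8) = 2*(3 - 1*15 - 1*15**2 + 5*8) = 2*(3 - 15 - 1*225 + 40) = 2*(3 - 15 - 225 + 40) = 2*(-197) = -394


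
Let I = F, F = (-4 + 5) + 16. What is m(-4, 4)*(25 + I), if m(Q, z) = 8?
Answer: 336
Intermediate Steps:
F = 17 (F = 1 + 16 = 17)
I = 17
m(-4, 4)*(25 + I) = 8*(25 + 17) = 8*42 = 336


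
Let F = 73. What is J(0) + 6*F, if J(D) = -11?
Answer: 427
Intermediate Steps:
J(0) + 6*F = -11 + 6*73 = -11 + 438 = 427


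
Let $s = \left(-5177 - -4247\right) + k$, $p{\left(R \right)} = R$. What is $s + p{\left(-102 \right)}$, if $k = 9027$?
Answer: $7995$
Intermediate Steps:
$s = 8097$ ($s = \left(-5177 - -4247\right) + 9027 = \left(-5177 + 4247\right) + 9027 = -930 + 9027 = 8097$)
$s + p{\left(-102 \right)} = 8097 - 102 = 7995$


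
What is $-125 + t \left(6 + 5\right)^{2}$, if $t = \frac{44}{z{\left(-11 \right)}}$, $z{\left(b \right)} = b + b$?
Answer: $-367$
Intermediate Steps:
$z{\left(b \right)} = 2 b$
$t = -2$ ($t = \frac{44}{2 \left(-11\right)} = \frac{44}{-22} = 44 \left(- \frac{1}{22}\right) = -2$)
$-125 + t \left(6 + 5\right)^{2} = -125 - 2 \left(6 + 5\right)^{2} = -125 - 2 \cdot 11^{2} = -125 - 242 = -367$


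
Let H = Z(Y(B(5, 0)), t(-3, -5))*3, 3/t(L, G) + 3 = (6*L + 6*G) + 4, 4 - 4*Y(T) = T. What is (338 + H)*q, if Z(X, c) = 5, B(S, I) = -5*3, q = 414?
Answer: 146142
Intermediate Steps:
B(S, I) = -15
Y(T) = 1 - T/4
t(L, G) = 3/(1 + 6*G + 6*L) (t(L, G) = 3/(-3 + ((6*L + 6*G) + 4)) = 3/(-3 + ((6*G + 6*L) + 4)) = 3/(-3 + (4 + 6*G + 6*L)) = 3/(1 + 6*G + 6*L))
H = 15 (H = 5*3 = 15)
(338 + H)*q = (338 + 15)*414 = 353*414 = 146142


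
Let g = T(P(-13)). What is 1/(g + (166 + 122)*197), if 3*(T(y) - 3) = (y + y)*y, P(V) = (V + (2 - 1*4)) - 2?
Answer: 3/170795 ≈ 1.7565e-5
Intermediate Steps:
P(V) = -4 + V (P(V) = (V + (2 - 4)) - 2 = (V - 2) - 2 = (-2 + V) - 2 = -4 + V)
T(y) = 3 + 2*y²/3 (T(y) = 3 + ((y + y)*y)/3 = 3 + ((2*y)*y)/3 = 3 + (2*y²)/3 = 3 + 2*y²/3)
g = 587/3 (g = 3 + 2*(-4 - 13)²/3 = 3 + (⅔)*(-17)² = 3 + (⅔)*289 = 3 + 578/3 = 587/3 ≈ 195.67)
1/(g + (166 + 122)*197) = 1/(587/3 + (166 + 122)*197) = 1/(587/3 + 288*197) = 1/(587/3 + 56736) = 1/(170795/3) = 3/170795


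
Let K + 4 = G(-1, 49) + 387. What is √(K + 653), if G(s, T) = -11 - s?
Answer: 3*√114 ≈ 32.031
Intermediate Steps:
K = 373 (K = -4 + ((-11 - 1*(-1)) + 387) = -4 + ((-11 + 1) + 387) = -4 + (-10 + 387) = -4 + 377 = 373)
√(K + 653) = √(373 + 653) = √1026 = 3*√114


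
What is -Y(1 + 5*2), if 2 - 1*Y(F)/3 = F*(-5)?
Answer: -171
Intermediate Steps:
Y(F) = 6 + 15*F (Y(F) = 6 - 3*F*(-5) = 6 - (-15)*F = 6 + 15*F)
-Y(1 + 5*2) = -(6 + 15*(1 + 5*2)) = -(6 + 15*(1 + 10)) = -(6 + 15*11) = -(6 + 165) = -1*171 = -171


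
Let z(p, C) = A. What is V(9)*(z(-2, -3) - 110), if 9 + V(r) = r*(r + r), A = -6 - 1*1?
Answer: -17901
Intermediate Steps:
A = -7 (A = -6 - 1 = -7)
z(p, C) = -7
V(r) = -9 + 2*r² (V(r) = -9 + r*(r + r) = -9 + r*(2*r) = -9 + 2*r²)
V(9)*(z(-2, -3) - 110) = (-9 + 2*9²)*(-7 - 110) = (-9 + 2*81)*(-117) = (-9 + 162)*(-117) = 153*(-117) = -17901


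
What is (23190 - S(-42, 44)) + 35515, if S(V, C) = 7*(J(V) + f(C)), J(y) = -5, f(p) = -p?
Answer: 59048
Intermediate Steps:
S(V, C) = -35 - 7*C (S(V, C) = 7*(-5 - C) = -35 - 7*C)
(23190 - S(-42, 44)) + 35515 = (23190 - (-35 - 7*44)) + 35515 = (23190 - (-35 - 308)) + 35515 = (23190 - 1*(-343)) + 35515 = (23190 + 343) + 35515 = 23533 + 35515 = 59048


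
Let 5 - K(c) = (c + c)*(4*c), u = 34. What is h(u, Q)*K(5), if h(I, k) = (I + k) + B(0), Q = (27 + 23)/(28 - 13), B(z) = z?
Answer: -7280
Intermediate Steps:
Q = 10/3 (Q = 50/15 = 50*(1/15) = 10/3 ≈ 3.3333)
h(I, k) = I + k (h(I, k) = (I + k) + 0 = I + k)
K(c) = 5 - 8*c² (K(c) = 5 - (c + c)*4*c = 5 - 2*c*4*c = 5 - 8*c²)
h(u, Q)*K(5) = (34 + 10/3)*(5 - 8*5²) = 112*(5 - 8*25)/3 = 112*(5 - 200)/3 = (112/3)*(-195) = -7280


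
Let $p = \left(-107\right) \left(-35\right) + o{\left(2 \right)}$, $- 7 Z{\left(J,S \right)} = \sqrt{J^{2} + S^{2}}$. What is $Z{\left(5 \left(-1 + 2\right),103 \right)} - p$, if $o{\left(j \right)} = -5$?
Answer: $-3740 - \frac{\sqrt{10634}}{7} \approx -3754.7$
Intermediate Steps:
$Z{\left(J,S \right)} = - \frac{\sqrt{J^{2} + S^{2}}}{7}$
$p = 3740$ ($p = \left(-107\right) \left(-35\right) - 5 = 3745 - 5 = 3740$)
$Z{\left(5 \left(-1 + 2\right),103 \right)} - p = - \frac{\sqrt{\left(5 \left(-1 + 2\right)\right)^{2} + 103^{2}}}{7} - 3740 = - \frac{\sqrt{\left(5 \cdot 1\right)^{2} + 10609}}{7} - 3740 = - \frac{\sqrt{5^{2} + 10609}}{7} - 3740 = - \frac{\sqrt{25 + 10609}}{7} - 3740 = - \frac{\sqrt{10634}}{7} - 3740 = -3740 - \frac{\sqrt{10634}}{7}$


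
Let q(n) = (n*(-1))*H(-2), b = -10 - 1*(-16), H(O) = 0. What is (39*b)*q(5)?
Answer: 0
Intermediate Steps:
b = 6 (b = -10 + 16 = 6)
q(n) = 0 (q(n) = (n*(-1))*0 = -n*0 = 0)
(39*b)*q(5) = (39*6)*0 = 234*0 = 0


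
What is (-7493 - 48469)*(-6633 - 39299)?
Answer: 2570446584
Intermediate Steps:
(-7493 - 48469)*(-6633 - 39299) = -55962*(-45932) = 2570446584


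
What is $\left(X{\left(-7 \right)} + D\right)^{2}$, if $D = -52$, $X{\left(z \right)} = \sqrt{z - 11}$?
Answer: $2686 - 312 i \sqrt{2} \approx 2686.0 - 441.23 i$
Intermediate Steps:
$X{\left(z \right)} = \sqrt{-11 + z}$
$\left(X{\left(-7 \right)} + D\right)^{2} = \left(\sqrt{-11 - 7} - 52\right)^{2} = \left(\sqrt{-18} - 52\right)^{2} = \left(3 i \sqrt{2} - 52\right)^{2} = \left(-52 + 3 i \sqrt{2}\right)^{2}$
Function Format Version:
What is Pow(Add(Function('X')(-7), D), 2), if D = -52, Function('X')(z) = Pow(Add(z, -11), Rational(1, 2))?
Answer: Add(2686, Mul(-312, I, Pow(2, Rational(1, 2)))) ≈ Add(2686.0, Mul(-441.23, I))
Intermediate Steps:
Function('X')(z) = Pow(Add(-11, z), Rational(1, 2))
Pow(Add(Function('X')(-7), D), 2) = Pow(Add(Pow(Add(-11, -7), Rational(1, 2)), -52), 2) = Pow(Add(Pow(-18, Rational(1, 2)), -52), 2) = Pow(Add(Mul(3, I, Pow(2, Rational(1, 2))), -52), 2) = Pow(Add(-52, Mul(3, I, Pow(2, Rational(1, 2)))), 2)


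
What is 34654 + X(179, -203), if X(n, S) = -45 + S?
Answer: 34406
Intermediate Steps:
34654 + X(179, -203) = 34654 + (-45 - 203) = 34654 - 248 = 34406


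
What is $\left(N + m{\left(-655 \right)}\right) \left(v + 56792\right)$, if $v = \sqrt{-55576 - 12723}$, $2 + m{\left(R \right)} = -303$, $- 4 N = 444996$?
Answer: $-6335374768 - 111554 i \sqrt{68299} \approx -6.3354 \cdot 10^{9} - 2.9154 \cdot 10^{7} i$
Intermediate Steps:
$N = -111249$ ($N = \left(- \frac{1}{4}\right) 444996 = -111249$)
$m{\left(R \right)} = -305$ ($m{\left(R \right)} = -2 - 303 = -305$)
$v = i \sqrt{68299}$ ($v = \sqrt{-68299} = i \sqrt{68299} \approx 261.34 i$)
$\left(N + m{\left(-655 \right)}\right) \left(v + 56792\right) = \left(-111249 - 305\right) \left(i \sqrt{68299} + 56792\right) = - 111554 \left(56792 + i \sqrt{68299}\right) = -6335374768 - 111554 i \sqrt{68299}$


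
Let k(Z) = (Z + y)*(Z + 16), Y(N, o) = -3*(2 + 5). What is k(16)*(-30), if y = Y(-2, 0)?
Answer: 4800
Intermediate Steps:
Y(N, o) = -21 (Y(N, o) = -3*7 = -21)
y = -21
k(Z) = (-21 + Z)*(16 + Z) (k(Z) = (Z - 21)*(Z + 16) = (-21 + Z)*(16 + Z))
k(16)*(-30) = (-336 + 16² - 5*16)*(-30) = (-336 + 256 - 80)*(-30) = -160*(-30) = 4800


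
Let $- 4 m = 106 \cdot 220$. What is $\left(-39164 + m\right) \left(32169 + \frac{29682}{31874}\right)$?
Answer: $- \frac{23068072576836}{15937} \approx -1.4475 \cdot 10^{9}$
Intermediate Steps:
$m = -5830$ ($m = - \frac{106 \cdot 220}{4} = \left(- \frac{1}{4}\right) 23320 = -5830$)
$\left(-39164 + m\right) \left(32169 + \frac{29682}{31874}\right) = \left(-39164 - 5830\right) \left(32169 + \frac{29682}{31874}\right) = - 44994 \left(32169 + 29682 \cdot \frac{1}{31874}\right) = - 44994 \left(32169 + \frac{14841}{15937}\right) = \left(-44994\right) \frac{512692194}{15937} = - \frac{23068072576836}{15937}$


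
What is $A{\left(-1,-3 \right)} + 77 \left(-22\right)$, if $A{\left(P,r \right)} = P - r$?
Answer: $-1692$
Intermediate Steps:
$A{\left(-1,-3 \right)} + 77 \left(-22\right) = \left(-1 - -3\right) + 77 \left(-22\right) = \left(-1 + 3\right) - 1694 = 2 - 1694 = -1692$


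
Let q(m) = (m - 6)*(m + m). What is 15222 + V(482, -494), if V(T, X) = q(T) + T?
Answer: 474568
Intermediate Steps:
q(m) = 2*m*(-6 + m) (q(m) = (-6 + m)*(2*m) = 2*m*(-6 + m))
V(T, X) = T + 2*T*(-6 + T) (V(T, X) = 2*T*(-6 + T) + T = T + 2*T*(-6 + T))
15222 + V(482, -494) = 15222 + 482*(-11 + 2*482) = 15222 + 482*(-11 + 964) = 15222 + 482*953 = 15222 + 459346 = 474568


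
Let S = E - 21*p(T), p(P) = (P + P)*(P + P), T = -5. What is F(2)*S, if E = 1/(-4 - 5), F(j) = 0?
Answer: 0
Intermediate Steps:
E = -⅑ (E = 1/(-9) = -⅑ ≈ -0.11111)
p(P) = 4*P² (p(P) = (2*P)*(2*P) = 4*P²)
S = -18901/9 (S = -⅑ - 84*(-5)² = -⅑ - 84*25 = -⅑ - 21*100 = -⅑ - 2100 = -18901/9 ≈ -2100.1)
F(2)*S = 0*(-18901/9) = 0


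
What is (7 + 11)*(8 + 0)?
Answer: 144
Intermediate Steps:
(7 + 11)*(8 + 0) = 18*8 = 144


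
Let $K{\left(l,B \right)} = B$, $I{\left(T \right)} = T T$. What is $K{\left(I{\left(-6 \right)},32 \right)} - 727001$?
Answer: $-726969$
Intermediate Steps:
$I{\left(T \right)} = T^{2}$
$K{\left(I{\left(-6 \right)},32 \right)} - 727001 = 32 - 727001 = -726969$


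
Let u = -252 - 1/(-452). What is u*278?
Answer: -15832517/226 ≈ -70055.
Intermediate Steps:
u = -113903/452 (u = -252 - 1*(-1/452) = -252 + 1/452 = -113903/452 ≈ -252.00)
u*278 = -113903/452*278 = -15832517/226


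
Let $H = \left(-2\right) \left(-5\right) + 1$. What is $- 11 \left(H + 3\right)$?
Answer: $-154$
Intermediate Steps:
$H = 11$ ($H = 10 + 1 = 11$)
$- 11 \left(H + 3\right) = - 11 \left(11 + 3\right) = \left(-11\right) 14 = -154$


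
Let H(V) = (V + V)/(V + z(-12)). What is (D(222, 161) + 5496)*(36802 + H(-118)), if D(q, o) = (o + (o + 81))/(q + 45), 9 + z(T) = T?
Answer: 2503008019730/12371 ≈ 2.0233e+8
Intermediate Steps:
z(T) = -9 + T
D(q, o) = (81 + 2*o)/(45 + q) (D(q, o) = (o + (81 + o))/(45 + q) = (81 + 2*o)/(45 + q))
H(V) = 2*V/(-21 + V) (H(V) = (V + V)/(V + (-9 - 12)) = (2*V)/(V - 21) = (2*V)/(-21 + V) = 2*V/(-21 + V))
(D(222, 161) + 5496)*(36802 + H(-118)) = ((81 + 2*161)/(45 + 222) + 5496)*(36802 + 2*(-118)/(-21 - 118)) = ((81 + 322)/267 + 5496)*(36802 + 2*(-118)/(-139)) = ((1/267)*403 + 5496)*(36802 + 2*(-118)*(-1/139)) = (403/267 + 5496)*(36802 + 236/139) = (1467835/267)*(5115714/139) = 2503008019730/12371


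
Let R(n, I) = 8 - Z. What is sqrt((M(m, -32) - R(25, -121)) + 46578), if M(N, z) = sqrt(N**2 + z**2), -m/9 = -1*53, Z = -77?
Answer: sqrt(46493 + sqrt(228553)) ≈ 216.73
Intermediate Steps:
m = 477 (m = -(-9)*53 = -9*(-53) = 477)
R(n, I) = 85 (R(n, I) = 8 - 1*(-77) = 8 + 77 = 85)
sqrt((M(m, -32) - R(25, -121)) + 46578) = sqrt((sqrt(477**2 + (-32)**2) - 1*85) + 46578) = sqrt((sqrt(227529 + 1024) - 85) + 46578) = sqrt((sqrt(228553) - 85) + 46578) = sqrt((-85 + sqrt(228553)) + 46578) = sqrt(46493 + sqrt(228553))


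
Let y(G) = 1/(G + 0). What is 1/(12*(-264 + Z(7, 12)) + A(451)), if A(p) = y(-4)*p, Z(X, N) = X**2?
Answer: -4/10771 ≈ -0.00037137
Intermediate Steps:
y(G) = 1/G
A(p) = -p/4 (A(p) = p/(-4) = -p/4)
1/(12*(-264 + Z(7, 12)) + A(451)) = 1/(12*(-264 + 7**2) - 1/4*451) = 1/(12*(-264 + 49) - 451/4) = 1/(12*(-215) - 451/4) = 1/(-2580 - 451/4) = 1/(-10771/4) = -4/10771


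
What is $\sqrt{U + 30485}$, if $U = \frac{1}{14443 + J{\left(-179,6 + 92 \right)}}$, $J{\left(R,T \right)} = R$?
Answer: $\frac{\sqrt{1550632454206}}{7132} \approx 174.6$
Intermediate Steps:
$U = \frac{1}{14264}$ ($U = \frac{1}{14443 - 179} = \frac{1}{14264} \approx 7.0107 \cdot 10^{-5}$)
$\sqrt{U + 30485} = \sqrt{\frac{1}{14264} + 30485} = \sqrt{\frac{434838041}{14264}} = \frac{\sqrt{1550632454206}}{7132}$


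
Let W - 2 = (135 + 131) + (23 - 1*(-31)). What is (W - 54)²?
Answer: 71824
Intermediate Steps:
W = 322 (W = 2 + ((135 + 131) + (23 - 1*(-31))) = 2 + (266 + (23 + 31)) = 2 + (266 + 54) = 2 + 320 = 322)
(W - 54)² = (322 - 54)² = 268² = 71824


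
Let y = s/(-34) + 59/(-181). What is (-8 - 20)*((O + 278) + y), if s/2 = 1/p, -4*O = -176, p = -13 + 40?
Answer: -748276928/83079 ≈ -9006.8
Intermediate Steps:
p = 27
O = 44 (O = -1/4*(-176) = 44)
s = 2/27 ≈ 0.074074
y = -27262/83079 (y = (2/27)/(-34) + 59/(-181) = (2/27)*(-1/34) + 59*(-1/181) = -1/459 - 59/181 = -27262/83079 ≈ -0.32815)
(-8 - 20)*((O + 278) + y) = (-8 - 20)*((44 + 278) - 27262/83079) = -28*(322 - 27262/83079) = -28*26724176/83079 = -748276928/83079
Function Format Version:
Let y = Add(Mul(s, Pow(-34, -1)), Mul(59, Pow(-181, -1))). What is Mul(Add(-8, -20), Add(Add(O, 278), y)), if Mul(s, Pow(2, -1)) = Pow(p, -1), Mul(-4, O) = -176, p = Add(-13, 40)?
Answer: Rational(-748276928, 83079) ≈ -9006.8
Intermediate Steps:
p = 27
O = 44 (O = Mul(Rational(-1, 4), -176) = 44)
s = Rational(2, 27) (s = Mul(2, Pow(27, -1)) = Mul(2, Rational(1, 27)) = Rational(2, 27) ≈ 0.074074)
y = Rational(-27262, 83079) (y = Add(Mul(Rational(2, 27), Pow(-34, -1)), Mul(59, Pow(-181, -1))) = Add(Mul(Rational(2, 27), Rational(-1, 34)), Mul(59, Rational(-1, 181))) = Add(Rational(-1, 459), Rational(-59, 181)) = Rational(-27262, 83079) ≈ -0.32815)
Mul(Add(-8, -20), Add(Add(O, 278), y)) = Mul(Add(-8, -20), Add(Add(44, 278), Rational(-27262, 83079))) = Mul(-28, Add(322, Rational(-27262, 83079))) = Mul(-28, Rational(26724176, 83079)) = Rational(-748276928, 83079)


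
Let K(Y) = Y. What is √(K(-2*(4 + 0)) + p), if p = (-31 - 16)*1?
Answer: I*√55 ≈ 7.4162*I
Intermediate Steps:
p = -47 (p = -47*1 = -47)
√(K(-2*(4 + 0)) + p) = √(-2*(4 + 0) - 47) = √(-2*4 - 47) = √(-8 - 47) = √(-55) = I*√55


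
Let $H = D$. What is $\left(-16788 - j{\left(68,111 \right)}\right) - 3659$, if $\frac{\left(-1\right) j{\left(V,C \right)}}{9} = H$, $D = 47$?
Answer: $-20024$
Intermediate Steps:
$H = 47$
$j{\left(V,C \right)} = -423$ ($j{\left(V,C \right)} = \left(-9\right) 47 = -423$)
$\left(-16788 - j{\left(68,111 \right)}\right) - 3659 = \left(-16788 - -423\right) - 3659 = \left(-16788 + 423\right) - 3659 = -16365 - 3659 = -20024$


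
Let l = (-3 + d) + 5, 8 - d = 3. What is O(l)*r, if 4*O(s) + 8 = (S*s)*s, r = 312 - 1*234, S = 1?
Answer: 1599/2 ≈ 799.50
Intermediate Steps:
d = 5 (d = 8 - 1*3 = 8 - 3 = 5)
r = 78 (r = 312 - 234 = 78)
l = 7 (l = (-3 + 5) + 5 = 2 + 5 = 7)
O(s) = -2 + s²/4 (O(s) = -2 + ((1*s)*s)/4 = -2 + (s*s)/4 = -2 + s²/4)
O(l)*r = (-2 + (¼)*7²)*78 = (-2 + (¼)*49)*78 = (-2 + 49/4)*78 = (41/4)*78 = 1599/2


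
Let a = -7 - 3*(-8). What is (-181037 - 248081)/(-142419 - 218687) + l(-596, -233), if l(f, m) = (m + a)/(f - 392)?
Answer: 62745935/44596591 ≈ 1.4070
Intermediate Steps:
a = 17 (a = -7 + 24 = 17)
l(f, m) = (17 + m)/(-392 + f) (l(f, m) = (m + 17)/(f - 392) = (17 + m)/(-392 + f))
(-181037 - 248081)/(-142419 - 218687) + l(-596, -233) = (-181037 - 248081)/(-142419 - 218687) + (17 - 233)/(-392 - 596) = -429118/(-361106) - 216/(-988) = -429118*(-1/361106) - 1/988*(-216) = 214559/180553 + 54/247 = 62745935/44596591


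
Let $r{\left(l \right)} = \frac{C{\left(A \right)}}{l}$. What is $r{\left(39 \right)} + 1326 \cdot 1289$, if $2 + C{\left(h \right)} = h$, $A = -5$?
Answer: $\frac{66659339}{39} \approx 1.7092 \cdot 10^{6}$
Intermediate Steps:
$C{\left(h \right)} = -2 + h$
$r{\left(l \right)} = - \frac{7}{l}$ ($r{\left(l \right)} = \frac{-2 - 5}{l} = - \frac{7}{l}$)
$r{\left(39 \right)} + 1326 \cdot 1289 = - \frac{7}{39} + 1326 \cdot 1289 = \left(-7\right) \frac{1}{39} + 1709214 = - \frac{7}{39} + 1709214 = \frac{66659339}{39}$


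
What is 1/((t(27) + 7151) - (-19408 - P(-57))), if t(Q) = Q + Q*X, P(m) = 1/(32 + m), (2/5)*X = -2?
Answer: 25/661274 ≈ 3.7806e-5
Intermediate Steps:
X = -5 (X = (5/2)*(-2) = -5)
t(Q) = -4*Q (t(Q) = Q + Q*(-5) = Q - 5*Q = -4*Q)
1/((t(27) + 7151) - (-19408 - P(-57))) = 1/((-4*27 + 7151) - (-19408 - 1/(32 - 57))) = 1/((-108 + 7151) - (-19408 - 1/(-25))) = 1/(7043 - (-19408 - 1*(-1/25))) = 1/(7043 - (-19408 + 1/25)) = 1/(7043 - 1*(-485199/25)) = 1/(7043 + 485199/25) = 1/(661274/25) = 25/661274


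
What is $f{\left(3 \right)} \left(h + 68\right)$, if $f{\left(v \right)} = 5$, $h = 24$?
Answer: $460$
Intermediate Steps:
$f{\left(3 \right)} \left(h + 68\right) = 5 \left(24 + 68\right) = 5 \cdot 92 = 460$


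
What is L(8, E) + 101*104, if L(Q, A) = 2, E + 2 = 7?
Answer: 10506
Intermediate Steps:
E = 5 (E = -2 + 7 = 5)
L(8, E) + 101*104 = 2 + 101*104 = 2 + 10504 = 10506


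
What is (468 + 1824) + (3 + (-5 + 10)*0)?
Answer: 2295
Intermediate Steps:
(468 + 1824) + (3 + (-5 + 10)*0) = 2292 + (3 + 5*0) = 2292 + (3 + 0) = 2292 + 3 = 2295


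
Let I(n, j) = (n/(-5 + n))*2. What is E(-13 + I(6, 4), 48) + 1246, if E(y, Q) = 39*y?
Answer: 1207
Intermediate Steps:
I(n, j) = 2*n/(-5 + n) (I(n, j) = (n/(-5 + n))*2 = 2*n/(-5 + n))
E(-13 + I(6, 4), 48) + 1246 = 39*(-13 + 2*6/(-5 + 6)) + 1246 = 39*(-13 + 2*6/1) + 1246 = 39*(-13 + 2*6*1) + 1246 = 39*(-13 + 12) + 1246 = 39*(-1) + 1246 = -39 + 1246 = 1207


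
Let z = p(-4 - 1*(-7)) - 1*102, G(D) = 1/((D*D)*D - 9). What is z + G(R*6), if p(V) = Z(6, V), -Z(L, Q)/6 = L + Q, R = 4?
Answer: -2155139/13815 ≈ -156.00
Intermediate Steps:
Z(L, Q) = -6*L - 6*Q (Z(L, Q) = -6*(L + Q) = -6*L - 6*Q)
p(V) = -36 - 6*V (p(V) = -6*6 - 6*V = -36 - 6*V)
G(D) = 1/(-9 + D³) (G(D) = 1/(D²*D - 9) = 1/(D³ - 9) = 1/(-9 + D³))
z = -156 (z = (-36 - 6*(-4 - 1*(-7))) - 1*102 = (-36 - 6*(-4 + 7)) - 102 = (-36 - 6*3) - 102 = (-36 - 18) - 102 = -54 - 102 = -156)
z + G(R*6) = -156 + 1/(-9 + (4*6)³) = -156 + 1/(-9 + 24³) = -156 + 1/(-9 + 13824) = -156 + 1/13815 = -2155139/13815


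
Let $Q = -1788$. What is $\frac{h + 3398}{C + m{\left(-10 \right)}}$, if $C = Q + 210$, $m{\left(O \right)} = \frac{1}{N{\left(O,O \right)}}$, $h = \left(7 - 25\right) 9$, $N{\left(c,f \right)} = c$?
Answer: $- \frac{32360}{15781} \approx -2.0506$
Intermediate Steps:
$h = -162$ ($h = \left(-18\right) 9 = -162$)
$m{\left(O \right)} = \frac{1}{O}$
$C = -1578$ ($C = -1788 + 210 = -1578$)
$\frac{h + 3398}{C + m{\left(-10 \right)}} = \frac{-162 + 3398}{-1578 + \frac{1}{-10}} = \frac{3236}{-1578 - \frac{1}{10}} = \frac{3236}{- \frac{15781}{10}} = 3236 \left(- \frac{10}{15781}\right) = - \frac{32360}{15781}$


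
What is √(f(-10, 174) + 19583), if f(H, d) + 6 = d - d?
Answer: √19577 ≈ 139.92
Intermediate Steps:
f(H, d) = -6 (f(H, d) = -6 + (d - d) = -6 + 0 = -6)
√(f(-10, 174) + 19583) = √(-6 + 19583) = √19577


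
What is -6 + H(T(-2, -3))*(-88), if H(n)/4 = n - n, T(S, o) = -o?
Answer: -6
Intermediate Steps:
H(n) = 0 (H(n) = 4*(n - n) = 4*0 = 0)
-6 + H(T(-2, -3))*(-88) = -6 + 0*(-88) = -6 + 0 = -6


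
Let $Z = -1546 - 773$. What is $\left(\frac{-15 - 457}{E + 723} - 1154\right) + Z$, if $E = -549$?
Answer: $- \frac{302387}{87} \approx -3475.7$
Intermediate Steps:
$Z = -2319$
$\left(\frac{-15 - 457}{E + 723} - 1154\right) + Z = \left(\frac{-15 - 457}{-549 + 723} - 1154\right) - 2319 = \left(- \frac{472}{174} - 1154\right) - 2319 = \left(\left(-472\right) \frac{1}{174} - 1154\right) - 2319 = \left(- \frac{236}{87} - 1154\right) - 2319 = - \frac{100634}{87} - 2319 = - \frac{302387}{87}$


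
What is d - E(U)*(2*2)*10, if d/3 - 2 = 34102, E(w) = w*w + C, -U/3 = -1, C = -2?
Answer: 102032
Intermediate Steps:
U = 3 (U = -3*(-1) = 3)
E(w) = -2 + w² (E(w) = w*w - 2 = w² - 2 = -2 + w²)
d = 102312 (d = 6 + 3*34102 = 6 + 102306 = 102312)
d - E(U)*(2*2)*10 = 102312 - (-2 + 3²)*(2*2)*10 = 102312 - (-2 + 9)*4*10 = 102312 - 7*4*10 = 102312 - 28*10 = 102312 - 1*280 = 102312 - 280 = 102032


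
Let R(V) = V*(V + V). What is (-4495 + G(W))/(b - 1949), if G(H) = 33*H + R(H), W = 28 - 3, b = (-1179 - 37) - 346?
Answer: 2420/3511 ≈ 0.68926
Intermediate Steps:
R(V) = 2*V² (R(V) = V*(2*V) = 2*V²)
b = -1562 (b = -1216 - 346 = -1562)
W = 25
G(H) = 2*H² + 33*H (G(H) = 33*H + 2*H² = 2*H² + 33*H)
(-4495 + G(W))/(b - 1949) = (-4495 + 25*(33 + 2*25))/(-1562 - 1949) = (-4495 + 25*(33 + 50))/(-3511) = (-4495 + 25*83)*(-1/3511) = (-4495 + 2075)*(-1/3511) = -2420*(-1/3511) = 2420/3511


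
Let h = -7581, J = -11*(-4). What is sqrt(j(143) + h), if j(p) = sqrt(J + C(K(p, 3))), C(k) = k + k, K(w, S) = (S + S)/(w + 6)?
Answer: sqrt(-168305781 + 298*sqrt(244658))/149 ≈ 87.031*I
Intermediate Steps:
K(w, S) = 2*S/(6 + w) (K(w, S) = (2*S)/(6 + w) = 2*S/(6 + w))
C(k) = 2*k
J = 44
j(p) = sqrt(44 + 12/(6 + p)) (j(p) = sqrt(44 + 2*(2*3/(6 + p))) = sqrt(44 + 2*(6/(6 + p))) = sqrt(44 + 12/(6 + p)))
sqrt(j(143) + h) = sqrt(2*sqrt((69 + 11*143)/(6 + 143)) - 7581) = sqrt(2*sqrt((69 + 1573)/149) - 7581) = sqrt(2*sqrt((1/149)*1642) - 7581) = sqrt(2*sqrt(1642/149) - 7581) = sqrt(2*(sqrt(244658)/149) - 7581) = sqrt(2*sqrt(244658)/149 - 7581) = sqrt(-7581 + 2*sqrt(244658)/149)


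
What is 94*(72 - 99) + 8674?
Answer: 6136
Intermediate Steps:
94*(72 - 99) + 8674 = 94*(-27) + 8674 = -2538 + 8674 = 6136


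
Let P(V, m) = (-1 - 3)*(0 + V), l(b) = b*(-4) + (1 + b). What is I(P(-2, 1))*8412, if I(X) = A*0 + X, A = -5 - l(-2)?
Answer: 67296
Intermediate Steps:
l(b) = 1 - 3*b (l(b) = -4*b + (1 + b) = 1 - 3*b)
P(V, m) = -4*V
A = -12 (A = -5 - (1 - 3*(-2)) = -5 - (1 + 6) = -5 - 1*7 = -5 - 7 = -12)
I(X) = X (I(X) = -12*0 + X = 0 + X = X)
I(P(-2, 1))*8412 = -4*(-2)*8412 = 8*8412 = 67296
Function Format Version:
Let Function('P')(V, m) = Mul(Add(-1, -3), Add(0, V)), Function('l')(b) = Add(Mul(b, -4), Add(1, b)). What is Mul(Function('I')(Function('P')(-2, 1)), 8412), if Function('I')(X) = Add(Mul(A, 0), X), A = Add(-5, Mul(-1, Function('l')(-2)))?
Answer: 67296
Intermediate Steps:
Function('l')(b) = Add(1, Mul(-3, b)) (Function('l')(b) = Add(Mul(-4, b), Add(1, b)) = Add(1, Mul(-3, b)))
Function('P')(V, m) = Mul(-4, V)
A = -12 (A = Add(-5, Mul(-1, Add(1, Mul(-3, -2)))) = Add(-5, Mul(-1, Add(1, 6))) = Add(-5, Mul(-1, 7)) = Add(-5, -7) = -12)
Function('I')(X) = X (Function('I')(X) = Add(Mul(-12, 0), X) = Add(0, X) = X)
Mul(Function('I')(Function('P')(-2, 1)), 8412) = Mul(Mul(-4, -2), 8412) = Mul(8, 8412) = 67296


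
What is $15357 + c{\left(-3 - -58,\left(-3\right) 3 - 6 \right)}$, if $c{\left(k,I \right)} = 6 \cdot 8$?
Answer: $15405$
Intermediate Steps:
$c{\left(k,I \right)} = 48$
$15357 + c{\left(-3 - -58,\left(-3\right) 3 - 6 \right)} = 15357 + 48 = 15405$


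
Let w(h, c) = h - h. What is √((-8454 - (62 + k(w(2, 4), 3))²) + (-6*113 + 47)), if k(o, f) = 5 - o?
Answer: I*√13574 ≈ 116.51*I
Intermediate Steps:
w(h, c) = 0
√((-8454 - (62 + k(w(2, 4), 3))²) + (-6*113 + 47)) = √((-8454 - (62 + (5 - 1*0))²) + (-6*113 + 47)) = √((-8454 - (62 + (5 + 0))²) + (-678 + 47)) = √((-8454 - (62 + 5)²) - 631) = √((-8454 - 1*67²) - 631) = √((-8454 - 1*4489) - 631) = √((-8454 - 4489) - 631) = √(-12943 - 631) = √(-13574) = I*√13574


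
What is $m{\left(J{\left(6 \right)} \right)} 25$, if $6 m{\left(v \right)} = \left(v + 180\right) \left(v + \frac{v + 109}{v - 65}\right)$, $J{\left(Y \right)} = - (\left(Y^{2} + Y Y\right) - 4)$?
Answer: $- \frac{1817000}{57} \approx -31877.0$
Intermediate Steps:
$J{\left(Y \right)} = 4 - 2 Y^{2}$ ($J{\left(Y \right)} = - (\left(Y^{2} + Y^{2}\right) - 4) = - (2 Y^{2} - 4) = - (-4 + 2 Y^{2}) = 4 - 2 Y^{2}$)
$m{\left(v \right)} = \frac{\left(180 + v\right) \left(v + \frac{109 + v}{-65 + v}\right)}{6}$ ($m{\left(v \right)} = \frac{\left(v + 180\right) \left(v + \frac{v + 109}{v - 65}\right)}{6} = \frac{\left(180 + v\right) \left(v + \frac{109 + v}{-65 + v}\right)}{6}$)
$m{\left(J{\left(6 \right)} \right)} 25 = \frac{19620 + \left(4 - 2 \cdot 6^{2}\right)^{3} - 11411 \left(4 - 2 \cdot 6^{2}\right) + 116 \left(4 - 2 \cdot 6^{2}\right)^{2}}{6 \left(-65 + \left(4 - 2 \cdot 6^{2}\right)\right)} 25 = \frac{19620 + \left(4 - 72\right)^{3} - 11411 \left(4 - 72\right) + 116 \left(4 - 72\right)^{2}}{6 \left(-65 + \left(4 - 72\right)\right)} 25 = \frac{19620 + \left(-68\right)^{3} - -775948 + 116 \left(-68\right)^{2}}{6 \left(-65 - 68\right)} 25 = \frac{19620 - 314432 + 775948 + 116 \cdot 4624}{6 \left(-133\right)} 25 = \frac{1}{6} \left(- \frac{1}{133}\right) \left(19620 - 314432 + 775948 + 536384\right) 25 = \frac{1}{6} \left(- \frac{1}{133}\right) 1017520 \cdot 25 = \left(- \frac{72680}{57}\right) 25 = - \frac{1817000}{57}$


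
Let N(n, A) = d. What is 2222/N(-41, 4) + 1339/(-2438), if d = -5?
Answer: -5423931/12190 ≈ -444.95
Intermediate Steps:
N(n, A) = -5
2222/N(-41, 4) + 1339/(-2438) = 2222/(-5) + 1339/(-2438) = 2222*(-1/5) + 1339*(-1/2438) = -2222/5 - 1339/2438 = -5423931/12190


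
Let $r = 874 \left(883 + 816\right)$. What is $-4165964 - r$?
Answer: $-5650890$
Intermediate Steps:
$r = 1484926$ ($r = 874 \cdot 1699 = 1484926$)
$-4165964 - r = -4165964 - 1484926 = -5650890$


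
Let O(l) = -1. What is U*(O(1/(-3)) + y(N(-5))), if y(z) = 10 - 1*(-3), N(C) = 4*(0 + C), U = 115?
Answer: 1380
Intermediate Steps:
N(C) = 4*C
y(z) = 13 (y(z) = 10 + 3 = 13)
U*(O(1/(-3)) + y(N(-5))) = 115*(-1 + 13) = 115*12 = 1380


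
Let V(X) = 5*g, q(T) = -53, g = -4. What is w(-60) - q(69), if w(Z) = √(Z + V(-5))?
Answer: 53 + 4*I*√5 ≈ 53.0 + 8.9443*I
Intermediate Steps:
V(X) = -20 (V(X) = 5*(-4) = -20)
w(Z) = √(-20 + Z) (w(Z) = √(Z - 20) = √(-20 + Z))
w(-60) - q(69) = √(-20 - 60) - 1*(-53) = √(-80) + 53 = 4*I*√5 + 53 = 53 + 4*I*√5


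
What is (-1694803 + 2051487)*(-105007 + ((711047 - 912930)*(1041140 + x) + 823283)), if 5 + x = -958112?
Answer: -5978100182146572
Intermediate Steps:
x = -958117 (x = -5 - 958112 = -958117)
(-1694803 + 2051487)*(-105007 + ((711047 - 912930)*(1041140 + x) + 823283)) = (-1694803 + 2051487)*(-105007 + ((711047 - 912930)*(1041140 - 958117) + 823283)) = 356684*(-105007 + (-201883*83023 + 823283)) = 356684*(-105007 + (-16760932309 + 823283)) = 356684*(-105007 - 16760109026) = 356684*(-16760214033) = -5978100182146572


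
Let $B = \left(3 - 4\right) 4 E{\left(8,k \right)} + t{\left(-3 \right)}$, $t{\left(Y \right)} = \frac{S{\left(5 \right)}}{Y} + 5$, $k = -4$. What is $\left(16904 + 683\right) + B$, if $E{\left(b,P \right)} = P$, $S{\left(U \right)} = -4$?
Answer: $\frac{52828}{3} \approx 17609.0$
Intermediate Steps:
$t{\left(Y \right)} = 5 - \frac{4}{Y}$ ($t{\left(Y \right)} = - \frac{4}{Y} + 5 = 5 - \frac{4}{Y}$)
$B = \frac{67}{3}$ ($B = \left(3 - 4\right) 4 \left(-4\right) + \left(5 - \frac{4}{-3}\right) = \left(-1\right) 4 \left(-4\right) + \left(5 - - \frac{4}{3}\right) = \left(-4\right) \left(-4\right) + \left(5 + \frac{4}{3}\right) = 16 + \frac{19}{3} = \frac{67}{3} \approx 22.333$)
$\left(16904 + 683\right) + B = \left(16904 + 683\right) + \frac{67}{3} = 17587 + \frac{67}{3} = \frac{52828}{3}$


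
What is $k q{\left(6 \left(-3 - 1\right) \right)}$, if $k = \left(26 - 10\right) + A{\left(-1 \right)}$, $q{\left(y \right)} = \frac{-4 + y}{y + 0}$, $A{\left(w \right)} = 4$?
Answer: $\frac{70}{3} \approx 23.333$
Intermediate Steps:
$q{\left(y \right)} = \frac{-4 + y}{y}$
$k = 20$ ($k = \left(26 - 10\right) + 4 = 16 + 4 = 20$)
$k q{\left(6 \left(-3 - 1\right) \right)} = 20 \frac{-4 + 6 \left(-3 - 1\right)}{6 \left(-3 - 1\right)} = 20 \frac{-4 + 6 \left(-4\right)}{6 \left(-4\right)} = 20 \frac{-4 - 24}{-24} = 20 \left(\left(- \frac{1}{24}\right) \left(-28\right)\right) = 20 \cdot \frac{7}{6} = \frac{70}{3}$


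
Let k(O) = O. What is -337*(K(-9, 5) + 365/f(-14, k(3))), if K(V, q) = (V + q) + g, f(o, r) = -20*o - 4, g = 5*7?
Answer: -3006377/276 ≈ -10893.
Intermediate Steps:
g = 35
f(o, r) = -4 - 20*o
K(V, q) = 35 + V + q (K(V, q) = (V + q) + 35 = 35 + V + q)
-337*(K(-9, 5) + 365/f(-14, k(3))) = -337*((35 - 9 + 5) + 365/(-4 - 20*(-14))) = -337*(31 + 365/(-4 + 280)) = -337*(31 + 365/276) = -337*8921/276 = -3006377/276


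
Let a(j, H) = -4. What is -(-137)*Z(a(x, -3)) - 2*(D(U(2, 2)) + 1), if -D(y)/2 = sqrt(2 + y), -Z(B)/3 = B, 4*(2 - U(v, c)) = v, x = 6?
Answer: 1642 + 2*sqrt(14) ≈ 1649.5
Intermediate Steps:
U(v, c) = 2 - v/4
Z(B) = -3*B
D(y) = -2*sqrt(2 + y)
-(-137)*Z(a(x, -3)) - 2*(D(U(2, 2)) + 1) = -(-137)*(-3*(-4)) - 2*(-2*sqrt(2 + (2 - 1/4*2)) + 1) = -(-137)*12 - 2*(-2*sqrt(2 + (2 - 1/2)) + 1) = -137*(-12) - 2*(-2*sqrt(2 + 3/2) + 1) = 1644 - 2*(-sqrt(14) + 1) = 1644 - 2*(1 - sqrt(14)) = 1644 + (-2 + 2*sqrt(14)) = 1642 + 2*sqrt(14)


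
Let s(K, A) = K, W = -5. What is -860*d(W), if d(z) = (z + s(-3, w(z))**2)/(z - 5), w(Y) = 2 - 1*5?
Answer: 344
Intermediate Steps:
w(Y) = -3 (w(Y) = 2 - 5 = -3)
d(z) = (9 + z)/(-5 + z) (d(z) = (z + (-3)**2)/(z - 5) = (z + 9)/(-5 + z) = (9 + z)/(-5 + z))
-860*d(W) = -860*(9 - 5)/(-5 - 5) = -860*4/(-10) = -(-86)*4 = -860*(-2/5) = 344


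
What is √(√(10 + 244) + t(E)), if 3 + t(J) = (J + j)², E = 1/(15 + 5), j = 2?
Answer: √(481 + 400*√254)/20 ≈ 4.1400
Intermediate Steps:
E = 1/20 ≈ 0.050000
t(J) = -3 + (2 + J)² (t(J) = -3 + (J + 2)² = -3 + (2 + J)²)
√(√(10 + 244) + t(E)) = √(√(10 + 244) + (-3 + (2 + 1/20)²)) = √(√254 + (-3 + (41/20)²)) = √(√254 + (-3 + 1681/400)) = √(√254 + 481/400) = √(481/400 + √254)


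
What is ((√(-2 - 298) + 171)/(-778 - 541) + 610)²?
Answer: 647089927261/1739761 - 16088380*I*√3/1739761 ≈ 3.7194e+5 - 16.017*I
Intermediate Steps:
((√(-2 - 298) + 171)/(-778 - 541) + 610)² = ((√(-300) + 171)/(-1319) + 610)² = ((10*I*√3 + 171)*(-1/1319) + 610)² = ((171 + 10*I*√3)*(-1/1319) + 610)² = ((-171/1319 - 10*I*√3/1319) + 610)² = (804419/1319 - 10*I*√3/1319)²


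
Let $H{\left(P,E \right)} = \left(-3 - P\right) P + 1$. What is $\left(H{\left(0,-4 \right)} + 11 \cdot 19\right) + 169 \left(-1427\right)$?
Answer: $-240953$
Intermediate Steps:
$H{\left(P,E \right)} = 1 + P \left(-3 - P\right)$ ($H{\left(P,E \right)} = P \left(-3 - P\right) + 1 = 1 + P \left(-3 - P\right)$)
$\left(H{\left(0,-4 \right)} + 11 \cdot 19\right) + 169 \left(-1427\right) = \left(\left(1 - 0^{2} - 0\right) + 11 \cdot 19\right) + 169 \left(-1427\right) = \left(\left(1 - 0 + 0\right) + 209\right) - 241163 = \left(\left(1 + 0 + 0\right) + 209\right) - 241163 = \left(1 + 209\right) - 241163 = 210 - 241163 = -240953$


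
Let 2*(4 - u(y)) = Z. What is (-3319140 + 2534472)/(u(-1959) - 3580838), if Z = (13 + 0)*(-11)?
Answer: 523112/2387175 ≈ 0.21913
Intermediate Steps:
Z = -143 (Z = 13*(-11) = -143)
u(y) = 151/2 (u(y) = 4 - ½*(-143) = 4 + 143/2 = 151/2)
(-3319140 + 2534472)/(u(-1959) - 3580838) = (-3319140 + 2534472)/(151/2 - 3580838) = -784668/(-7161525/2) = -784668*(-2/7161525) = 523112/2387175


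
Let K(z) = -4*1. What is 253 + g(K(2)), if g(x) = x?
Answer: 249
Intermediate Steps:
K(z) = -4
253 + g(K(2)) = 253 - 4 = 249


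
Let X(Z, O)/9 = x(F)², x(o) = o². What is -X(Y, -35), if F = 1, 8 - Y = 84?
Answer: -9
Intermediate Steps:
Y = -76 (Y = 8 - 1*84 = 8 - 84 = -76)
X(Z, O) = 9 (X(Z, O) = 9*(1²)² = 9*1² = 9*1 = 9)
-X(Y, -35) = -1*9 = -9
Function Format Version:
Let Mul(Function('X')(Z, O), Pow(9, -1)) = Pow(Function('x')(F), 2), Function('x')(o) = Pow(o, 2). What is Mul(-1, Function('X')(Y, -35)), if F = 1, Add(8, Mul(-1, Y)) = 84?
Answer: -9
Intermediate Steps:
Y = -76 (Y = Add(8, Mul(-1, 84)) = Add(8, -84) = -76)
Function('X')(Z, O) = 9 (Function('X')(Z, O) = Mul(9, Pow(Pow(1, 2), 2)) = Mul(9, Pow(1, 2)) = Mul(9, 1) = 9)
Mul(-1, Function('X')(Y, -35)) = Mul(-1, 9) = -9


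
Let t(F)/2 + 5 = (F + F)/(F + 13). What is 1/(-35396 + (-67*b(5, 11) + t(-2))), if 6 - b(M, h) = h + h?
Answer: -11/377682 ≈ -2.9125e-5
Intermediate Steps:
t(F) = -10 + 4*F/(13 + F) (t(F) = -10 + 2*((F + F)/(F + 13)) = -10 + 2*((2*F)/(13 + F)) = -10 + 2*(2*F/(13 + F)) = -10 + 4*F/(13 + F))
b(M, h) = 6 - 2*h (b(M, h) = 6 - (h + h) = 6 - 2*h)
1/(-35396 + (-67*b(5, 11) + t(-2))) = 1/(-35396 + (-67*(6 - 2*11) + 2*(-65 - 3*(-2))/(13 - 2))) = 1/(-35396 + (-67*(6 - 22) + 2*(-65 + 6)/11)) = 1/(-35396 + (-67*(-16) + 2*(1/11)*(-59))) = 1/(-35396 + (1072 - 118/11)) = 1/(-35396 + 11674/11) = 1/(-377682/11) = -11/377682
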